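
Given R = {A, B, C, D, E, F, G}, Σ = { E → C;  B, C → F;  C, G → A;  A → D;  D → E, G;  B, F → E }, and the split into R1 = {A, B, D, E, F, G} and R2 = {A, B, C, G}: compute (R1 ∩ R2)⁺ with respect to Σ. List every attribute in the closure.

A, B, C, D, E, F, G

R1 ∩ R2 = {A, B, G}.
A → D applies, adding D
D → E, G applies, adding E
E → C applies, adding C
B, C → F applies, adding F
Closure: {A, B, C, D, E, F, G}.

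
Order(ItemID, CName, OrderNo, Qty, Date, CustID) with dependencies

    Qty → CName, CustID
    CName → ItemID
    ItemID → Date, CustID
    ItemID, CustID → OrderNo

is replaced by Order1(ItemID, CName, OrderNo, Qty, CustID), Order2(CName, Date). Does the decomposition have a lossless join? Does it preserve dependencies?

Lossless test: (CName)⁺ = {ItemID, CName, OrderNo, Date, CustID}, which contains all of one fragment — lossless.
Dependency preservation: the restricted closure of {ItemID} across the fragments never reaches {Date, CustID}, so ItemID → Date, CustID cannot be enforced without a join — not preserved.

lossless but not dependency-preserving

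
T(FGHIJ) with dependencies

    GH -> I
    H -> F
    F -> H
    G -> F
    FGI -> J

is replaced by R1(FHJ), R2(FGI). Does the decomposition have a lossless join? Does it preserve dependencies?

lossy and not dependency-preserving

Lossless test: (F)⁺ = {FH}, which is a superkey of neither fragment — lossy.
Dependency preservation: the restricted closure of {FGI} across the fragments never reaches {J}, so FGI → J cannot be enforced without a join — not preserved.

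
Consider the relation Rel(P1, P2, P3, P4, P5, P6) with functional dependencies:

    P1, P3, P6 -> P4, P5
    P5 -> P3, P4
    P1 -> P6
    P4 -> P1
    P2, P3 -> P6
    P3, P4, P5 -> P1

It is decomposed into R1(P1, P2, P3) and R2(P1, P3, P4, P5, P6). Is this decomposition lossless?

Common attributes: R1 ∩ R2 = {P1, P3}.
Closure of {P1, P3}: P1 → P6 applies, adding P6; P1, P3, P6 → P4, P5 applies, adding P4, P5. So (P1, P3)⁺ = {P1, P3, P4, P5, P6}.
This closure contains every attribute of R2, so R1 ∩ R2 → R2. The join is lossless.

Yes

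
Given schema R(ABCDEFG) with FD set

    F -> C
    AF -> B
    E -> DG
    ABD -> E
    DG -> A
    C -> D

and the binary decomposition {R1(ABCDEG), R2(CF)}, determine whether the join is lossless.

No

Common attributes: R1 ∩ R2 = {C}.
Closure of {C}: C → D applies, adding D. So (C)⁺ = {CD}.
The closure contains neither all of R1 = {ABCDEG} nor all of R2 = {CF}, so the common attributes are not a superkey of either fragment. The join is lossy.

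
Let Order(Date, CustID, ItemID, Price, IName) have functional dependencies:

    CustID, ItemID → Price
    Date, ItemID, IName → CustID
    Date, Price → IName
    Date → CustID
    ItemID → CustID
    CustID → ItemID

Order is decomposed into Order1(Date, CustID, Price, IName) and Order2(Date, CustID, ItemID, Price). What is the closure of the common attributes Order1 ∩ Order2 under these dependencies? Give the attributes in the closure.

Date, CustID, ItemID, Price, IName

Order1 ∩ Order2 = {Date, CustID, Price}.
Date, Price → IName applies, adding IName
CustID → ItemID applies, adding ItemID
Closure: {Date, CustID, ItemID, Price, IName}.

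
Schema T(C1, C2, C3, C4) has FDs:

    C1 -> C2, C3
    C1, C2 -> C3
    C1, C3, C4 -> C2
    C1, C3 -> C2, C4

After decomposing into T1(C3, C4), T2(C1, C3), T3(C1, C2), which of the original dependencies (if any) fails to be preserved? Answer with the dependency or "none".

C1, C3 -> C2, C4

Check C1, C3 → C2, C4: no single fragment contains all of {C1, C2, C3, C4}, and the restricted closure of {C1, C3} across the fragments never reaches {C2, C4}.
C1 → C2, C3 is preserved.
C1, C2 → C3 is preserved.
C1, C3, C4 → C2 is preserved.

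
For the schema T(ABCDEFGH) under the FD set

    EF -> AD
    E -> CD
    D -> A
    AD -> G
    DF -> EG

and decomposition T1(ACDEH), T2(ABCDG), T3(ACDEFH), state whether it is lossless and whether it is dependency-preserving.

lossy but dependency-preserving

Lossless test (chase): Rows 1 and 2 agree on AD; apply AD→G and equate their G entries. Rows 1 and 3 agree on AD; apply AD→G and equate their G entries. No row becomes fully distinguished — the join is lossy.
Dependency preservation: DF → EG is not contained in any single fragment, but the restricted closure of its left-hand side across the fragments still reaches the right-hand side; the remaining FDs each lie inside some fragment. All dependencies are preserved.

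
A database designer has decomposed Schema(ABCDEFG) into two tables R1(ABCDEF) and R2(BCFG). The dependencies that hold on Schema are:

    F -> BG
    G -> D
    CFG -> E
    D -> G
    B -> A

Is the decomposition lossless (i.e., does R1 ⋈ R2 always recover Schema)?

Common attributes: R1 ∩ R2 = {BCF}.
Closure of {BCF}: F → BG applies, adding G; G → D applies, adding D; CFG → E applies, adding E; B → A applies, adding A. So (BCF)⁺ = {ABCDEFG}.
This closure contains every attribute of R1, so R1 ∩ R2 → R1. The join is lossless.

Yes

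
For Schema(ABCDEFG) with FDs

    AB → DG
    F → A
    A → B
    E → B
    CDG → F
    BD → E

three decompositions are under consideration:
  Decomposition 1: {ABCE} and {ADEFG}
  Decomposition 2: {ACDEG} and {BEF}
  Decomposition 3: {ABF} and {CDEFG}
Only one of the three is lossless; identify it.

Decomposition 3

Decomposition 1: common = {AE}, closure = {ABDEG} → lossy.
Decomposition 2: common = {E}, closure = {BE} → lossy.
Decomposition 3: common = {F}, closure = {ABDEFG} → lossless.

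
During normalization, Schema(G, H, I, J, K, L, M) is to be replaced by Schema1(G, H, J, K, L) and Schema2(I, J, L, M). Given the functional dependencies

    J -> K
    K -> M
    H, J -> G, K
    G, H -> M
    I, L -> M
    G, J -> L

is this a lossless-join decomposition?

Common attributes: Schema1 ∩ Schema2 = {J, L}.
Closure of {J, L}: J → K applies, adding K; K → M applies, adding M. So (J, L)⁺ = {J, K, L, M}.
The closure contains neither all of Schema1 = {G, H, J, K, L} nor all of Schema2 = {I, J, L, M}, so the common attributes are not a superkey of either fragment. The join is lossy.

No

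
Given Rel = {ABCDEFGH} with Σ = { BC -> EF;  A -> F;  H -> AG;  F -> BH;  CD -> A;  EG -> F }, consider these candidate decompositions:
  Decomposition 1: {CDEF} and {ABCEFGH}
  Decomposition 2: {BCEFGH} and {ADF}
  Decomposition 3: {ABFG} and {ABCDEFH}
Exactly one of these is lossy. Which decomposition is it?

Decomposition 1: common = {CEF}, closure = {ABCEFGH} → lossless.
Decomposition 2: common = {F}, closure = {ABFGH} → lossy.
Decomposition 3: common = {ABF}, closure = {ABFGH} → lossless.

Decomposition 2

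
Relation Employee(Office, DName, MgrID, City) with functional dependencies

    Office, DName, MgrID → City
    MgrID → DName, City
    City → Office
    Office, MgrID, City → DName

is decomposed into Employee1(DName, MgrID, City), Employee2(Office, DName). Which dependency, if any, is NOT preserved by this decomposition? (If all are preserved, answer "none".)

Check City → Office: no single fragment contains all of {Office, City}, and the restricted closure of {City} across the fragments never reaches {Office}.
Office, DName, MgrID → City is preserved.
MgrID → DName, City is preserved.
Office, MgrID, City → DName is preserved.

City → Office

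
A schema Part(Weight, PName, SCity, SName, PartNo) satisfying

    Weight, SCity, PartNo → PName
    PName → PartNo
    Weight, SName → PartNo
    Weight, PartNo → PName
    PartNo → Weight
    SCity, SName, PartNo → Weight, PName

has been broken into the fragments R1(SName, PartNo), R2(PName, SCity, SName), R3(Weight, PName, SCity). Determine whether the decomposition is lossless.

Chase test. Columns are Weight, PName, SCity, SName, PartNo; row i has aⱼ where attribute j ∈ Ri, else bᵢⱼ.
Initial tableau (one row per fragment):
  row 1: b11 b12 b13 a4 a5
  row 2: b21 a2 a3 a4 b25
  row 3: a1 a2 a3 b34 b35
Rows 2 and 3 agree on PName; apply PName→PartNo and equate their PartNo entries.
Rows 2 and 3 agree on PartNo; apply PartNo→Weight and equate their Weight entries.
No row becomes fully distinguished — the join is lossy.

No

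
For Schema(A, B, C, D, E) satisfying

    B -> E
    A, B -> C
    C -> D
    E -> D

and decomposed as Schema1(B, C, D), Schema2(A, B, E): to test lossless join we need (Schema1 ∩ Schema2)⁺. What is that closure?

Schema1 ∩ Schema2 = {B}.
B → E applies, adding E
E → D applies, adding D
Closure: {B, D, E}.

B, D, E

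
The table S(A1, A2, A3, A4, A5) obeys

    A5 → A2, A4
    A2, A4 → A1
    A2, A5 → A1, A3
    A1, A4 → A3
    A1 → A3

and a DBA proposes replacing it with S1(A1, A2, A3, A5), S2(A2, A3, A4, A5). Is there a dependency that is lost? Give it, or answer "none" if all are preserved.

Check A2, A4 → A1: no single fragment contains all of {A1, A2, A4}, and the restricted closure of {A2, A4} across the fragments never reaches {A1}.
A5 → A2, A4 is preserved.
A2, A5 → A1, A3 is preserved.
A1, A4 → A3 is preserved.
A1 → A3 is preserved.

A2, A4 → A1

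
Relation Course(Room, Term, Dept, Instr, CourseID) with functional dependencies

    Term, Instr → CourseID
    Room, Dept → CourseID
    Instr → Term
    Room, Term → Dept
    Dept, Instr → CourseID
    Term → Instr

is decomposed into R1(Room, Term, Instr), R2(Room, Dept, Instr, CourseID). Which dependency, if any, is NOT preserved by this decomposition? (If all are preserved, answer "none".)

Term, Instr → CourseID: restricted closure across fragments reaches CourseID.
Room, Dept → CourseID lies within R2.
Instr → Term lies within R1.
Room, Term → Dept: restricted closure across fragments reaches Dept.
Dept, Instr → CourseID lies within R2.
Term → Instr lies within R1.
Every dependency is enforceable on the fragments, so the decomposition is dependency-preserving.

none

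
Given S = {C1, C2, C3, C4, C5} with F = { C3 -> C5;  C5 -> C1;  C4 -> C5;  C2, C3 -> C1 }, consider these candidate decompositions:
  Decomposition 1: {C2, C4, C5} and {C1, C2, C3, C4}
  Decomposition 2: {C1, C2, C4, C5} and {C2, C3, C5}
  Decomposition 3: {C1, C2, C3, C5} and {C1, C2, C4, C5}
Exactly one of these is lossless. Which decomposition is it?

Decomposition 1

Decomposition 1: common = {C2, C4}, closure = {C1, C2, C4, C5} → lossless.
Decomposition 2: common = {C2, C5}, closure = {C1, C2, C5} → lossy.
Decomposition 3: common = {C1, C2, C5}, closure = {C1, C2, C5} → lossy.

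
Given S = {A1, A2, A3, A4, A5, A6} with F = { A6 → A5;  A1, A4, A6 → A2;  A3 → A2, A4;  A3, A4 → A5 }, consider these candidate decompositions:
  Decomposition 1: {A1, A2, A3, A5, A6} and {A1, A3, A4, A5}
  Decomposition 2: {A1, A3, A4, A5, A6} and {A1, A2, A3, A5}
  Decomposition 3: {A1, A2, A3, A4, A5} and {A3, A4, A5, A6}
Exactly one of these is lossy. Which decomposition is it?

Decomposition 3

Decomposition 1: common = {A1, A3, A5}, closure = {A1, A2, A3, A4, A5} → lossless.
Decomposition 2: common = {A1, A3, A5}, closure = {A1, A2, A3, A4, A5} → lossless.
Decomposition 3: common = {A3, A4, A5}, closure = {A2, A3, A4, A5} → lossy.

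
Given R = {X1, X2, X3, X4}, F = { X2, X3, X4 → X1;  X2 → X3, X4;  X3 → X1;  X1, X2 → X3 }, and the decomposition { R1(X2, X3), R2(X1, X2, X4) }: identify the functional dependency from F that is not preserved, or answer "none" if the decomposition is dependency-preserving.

Check X3 → X1: no single fragment contains all of {X1, X3}, and the restricted closure of {X3} across the fragments never reaches {X1}.
X2, X3, X4 → X1 is preserved.
X2 → X3, X4 is preserved.
X1, X2 → X3 is preserved.

X3 → X1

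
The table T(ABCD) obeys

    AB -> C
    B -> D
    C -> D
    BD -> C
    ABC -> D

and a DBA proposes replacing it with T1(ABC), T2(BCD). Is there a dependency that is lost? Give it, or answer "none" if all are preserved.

AB → C lies within T1.
B → D lies within T2.
C → D lies within T2.
BD → C lies within T2.
ABC → D: restricted closure across fragments reaches D.
Every dependency is enforceable on the fragments, so the decomposition is dependency-preserving.

none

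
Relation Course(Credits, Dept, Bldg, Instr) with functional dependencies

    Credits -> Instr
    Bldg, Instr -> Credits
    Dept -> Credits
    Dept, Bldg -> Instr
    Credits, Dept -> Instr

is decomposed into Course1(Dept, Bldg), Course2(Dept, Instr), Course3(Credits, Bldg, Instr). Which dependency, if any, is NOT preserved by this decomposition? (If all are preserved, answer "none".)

Check Dept → Credits: no single fragment contains all of {Credits, Dept}, and the restricted closure of {Dept} across the fragments never reaches {Credits}.
Credits → Instr is preserved.
Bldg, Instr → Credits is preserved.
Dept, Bldg → Instr is preserved.
Credits, Dept → Instr is preserved.

Dept -> Credits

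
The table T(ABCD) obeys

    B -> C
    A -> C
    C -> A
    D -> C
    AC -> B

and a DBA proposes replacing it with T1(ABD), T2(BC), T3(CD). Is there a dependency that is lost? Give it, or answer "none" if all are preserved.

B → C lies within T2.
A → C: restricted closure across fragments reaches C.
C → A: restricted closure across fragments reaches A.
D → C lies within T3.
AC → B: restricted closure across fragments reaches B.
Every dependency is enforceable on the fragments, so the decomposition is dependency-preserving.

none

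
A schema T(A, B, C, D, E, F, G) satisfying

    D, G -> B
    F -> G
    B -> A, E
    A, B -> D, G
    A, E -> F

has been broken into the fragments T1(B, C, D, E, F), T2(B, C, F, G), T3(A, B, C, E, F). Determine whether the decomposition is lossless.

Yes

Chase test. Columns are A, B, C, D, E, F, G; row i has aⱼ where attribute j ∈ Ti, else bᵢⱼ.
Initial tableau (one row per fragment):
  row 1: b11 a2 a3 a4 a5 a6 b17
  row 2: b21 a2 a3 b24 b25 a6 a7
  row 3: a1 a2 a3 b34 a5 a6 b37
Rows 1 and 2 agree on F; apply F→G and equate their G entries.
Rows 1 and 3 agree on F; apply F→G and equate their G entries.
Rows 1 and 2 agree on B; apply B→A, E and equate their A, E entries.
Rows 1 and 3 agree on B; apply B→A, E and equate their A, E entries.
Rows 1 and 2 agree on A, B; apply A, B→D, G and equate their D, G entries.
Rows 1 and 3 agree on A, B; apply A, B→D, G and equate their D, G entries.
Row 1 is now all distinguished symbols — the join is lossless.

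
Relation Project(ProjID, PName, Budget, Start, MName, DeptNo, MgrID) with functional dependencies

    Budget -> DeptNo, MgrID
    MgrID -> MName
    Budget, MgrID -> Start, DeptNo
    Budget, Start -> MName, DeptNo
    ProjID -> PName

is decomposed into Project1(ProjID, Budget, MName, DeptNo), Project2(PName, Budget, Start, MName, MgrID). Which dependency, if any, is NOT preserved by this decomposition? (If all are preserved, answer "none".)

ProjID -> PName

Check ProjID → PName: no single fragment contains all of {ProjID, PName}, and the restricted closure of {ProjID} across the fragments never reaches {PName}.
Budget → DeptNo, MgrID is preserved.
MgrID → MName is preserved.
Budget, MgrID → Start, DeptNo is preserved.
Budget, Start → MName, DeptNo is preserved.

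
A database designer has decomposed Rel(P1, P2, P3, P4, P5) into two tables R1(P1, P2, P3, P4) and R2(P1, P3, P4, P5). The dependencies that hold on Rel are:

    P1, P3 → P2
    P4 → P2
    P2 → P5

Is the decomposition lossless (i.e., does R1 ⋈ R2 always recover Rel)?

Yes

Common attributes: R1 ∩ R2 = {P1, P3, P4}.
Closure of {P1, P3, P4}: P1, P3 → P2 applies, adding P2; P2 → P5 applies, adding P5. So (P1, P3, P4)⁺ = {P1, P2, P3, P4, P5}.
This closure contains every attribute of R1, so R1 ∩ R2 → R1. The join is lossless.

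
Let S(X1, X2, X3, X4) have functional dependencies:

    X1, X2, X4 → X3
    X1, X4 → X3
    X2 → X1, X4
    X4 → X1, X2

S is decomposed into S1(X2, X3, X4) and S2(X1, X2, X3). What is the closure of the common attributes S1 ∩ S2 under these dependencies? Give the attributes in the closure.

S1 ∩ S2 = {X2, X3}.
X2 → X1, X4 applies, adding X1, X4
Closure: {X1, X2, X3, X4}.

X1, X2, X3, X4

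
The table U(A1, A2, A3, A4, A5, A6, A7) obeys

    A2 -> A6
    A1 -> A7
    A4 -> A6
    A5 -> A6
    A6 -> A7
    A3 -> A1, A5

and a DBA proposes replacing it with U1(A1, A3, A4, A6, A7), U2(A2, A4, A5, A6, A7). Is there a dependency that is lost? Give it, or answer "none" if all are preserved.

A3 -> A1, A5

Check A3 → A1, A5: no single fragment contains all of {A1, A3, A5}, and the restricted closure of {A3} across the fragments never reaches {A1, A5}.
A2 → A6 is preserved.
A1 → A7 is preserved.
A4 → A6 is preserved.
A5 → A6 is preserved.
A6 → A7 is preserved.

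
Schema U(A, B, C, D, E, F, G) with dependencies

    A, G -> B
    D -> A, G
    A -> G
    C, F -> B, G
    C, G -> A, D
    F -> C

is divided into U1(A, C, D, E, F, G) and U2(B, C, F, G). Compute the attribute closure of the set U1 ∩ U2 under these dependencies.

A, B, C, D, F, G

U1 ∩ U2 = {C, F, G}.
C, F → B, G applies, adding B
C, G → A, D applies, adding A, D
Closure: {A, B, C, D, F, G}.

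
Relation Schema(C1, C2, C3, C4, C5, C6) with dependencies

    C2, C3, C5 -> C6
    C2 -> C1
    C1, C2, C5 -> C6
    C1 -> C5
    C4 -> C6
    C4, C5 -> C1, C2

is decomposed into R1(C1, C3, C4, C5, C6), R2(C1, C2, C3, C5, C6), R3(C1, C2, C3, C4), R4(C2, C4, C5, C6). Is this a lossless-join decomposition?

Chase test. Columns are C1, C2, C3, C4, C5, C6; row i has aⱼ where attribute j ∈ Ri, else bᵢⱼ.
Initial tableau (one row per fragment):
  row 1: a1 b12 a3 a4 a5 a6
  row 2: a1 a2 a3 b24 a5 a6
  row 3: a1 a2 a3 a4 b35 b36
  row 4: b41 a2 b43 a4 a5 a6
Rows 2 and 4 agree on C2; apply C2→C1 and equate their C1 entries.
Rows 1 and 3 agree on C1; apply C1→C5 and equate their C5 entries.
Rows 1 and 3 agree on C4; apply C4→C6 and equate their C6 entries.
Rows 1 and 3 agree on C4, C5; apply C4, C5→C1, C2 and equate their C1, C2 entries.
Row 1 is now all distinguished symbols — the join is lossless.

Yes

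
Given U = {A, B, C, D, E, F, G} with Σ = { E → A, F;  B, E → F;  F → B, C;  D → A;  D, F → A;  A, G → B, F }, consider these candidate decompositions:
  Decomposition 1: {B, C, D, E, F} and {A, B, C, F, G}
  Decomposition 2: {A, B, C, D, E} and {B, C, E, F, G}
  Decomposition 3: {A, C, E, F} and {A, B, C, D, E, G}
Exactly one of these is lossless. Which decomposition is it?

Decomposition 1: common = {B, C, F}, closure = {B, C, F} → lossy.
Decomposition 2: common = {B, C, E}, closure = {A, B, C, E, F} → lossy.
Decomposition 3: common = {A, C, E}, closure = {A, B, C, E, F} → lossless.

Decomposition 3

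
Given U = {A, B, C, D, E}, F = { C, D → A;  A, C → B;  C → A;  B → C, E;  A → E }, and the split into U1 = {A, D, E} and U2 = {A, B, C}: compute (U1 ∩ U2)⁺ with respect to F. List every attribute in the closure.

A, E

U1 ∩ U2 = {A}.
A → E applies, adding E
Closure: {A, E}.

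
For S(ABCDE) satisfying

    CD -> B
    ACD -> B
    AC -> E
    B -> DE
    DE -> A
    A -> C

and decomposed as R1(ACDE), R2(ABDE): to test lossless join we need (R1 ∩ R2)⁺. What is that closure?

R1 ∩ R2 = {ADE}.
A → C applies, adding C
CD → B applies, adding B
Closure: {ABCDE}.

ABCDE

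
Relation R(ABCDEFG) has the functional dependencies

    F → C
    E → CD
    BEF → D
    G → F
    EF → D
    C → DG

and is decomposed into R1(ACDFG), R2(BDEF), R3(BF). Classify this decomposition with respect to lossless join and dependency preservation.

lossy but dependency-preserving

Lossless test (chase): Rows 1 and 2 agree on F; apply F→C and equate their C entries. Rows 1 and 3 agree on F; apply F→C and equate their C entries. Rows 1 and 2 agree on C; apply C→DG and equate their DG entries. Rows 1 and 3 agree on C; apply C→DG and equate their DG entries. No row becomes fully distinguished — the join is lossy.
Dependency preservation: E → CD is not contained in any single fragment, but the restricted closure of its left-hand side across the fragments still reaches the right-hand side; the remaining FDs each lie inside some fragment. All dependencies are preserved.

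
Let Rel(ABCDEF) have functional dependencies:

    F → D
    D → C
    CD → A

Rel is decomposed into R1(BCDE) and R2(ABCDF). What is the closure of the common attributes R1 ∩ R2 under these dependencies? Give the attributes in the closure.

ABCD

R1 ∩ R2 = {BCD}.
CD → A applies, adding A
Closure: {ABCD}.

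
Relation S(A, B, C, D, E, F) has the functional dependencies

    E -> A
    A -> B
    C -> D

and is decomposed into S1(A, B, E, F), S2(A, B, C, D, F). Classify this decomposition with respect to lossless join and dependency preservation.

lossy but dependency-preserving

Lossless test: (A, B, F)⁺ = {A, B, F}, which is a superkey of neither fragment — lossy.
Dependency preservation: every FD's attributes lie within a single fragment, so each can be enforced locally — preserved.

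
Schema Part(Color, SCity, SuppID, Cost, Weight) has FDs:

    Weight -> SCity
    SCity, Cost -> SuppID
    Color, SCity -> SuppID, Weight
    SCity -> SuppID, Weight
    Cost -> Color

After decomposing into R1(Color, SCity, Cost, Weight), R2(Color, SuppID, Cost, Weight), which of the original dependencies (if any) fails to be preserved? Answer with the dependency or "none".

none

Weight → SCity lies within R1.
SCity, Cost → SuppID: restricted closure across fragments reaches SuppID.
Color, SCity → SuppID, Weight: restricted closure across fragments reaches SuppID, Weight.
SCity → SuppID, Weight: restricted closure across fragments reaches SuppID, Weight.
Cost → Color lies within R1.
Every dependency is enforceable on the fragments, so the decomposition is dependency-preserving.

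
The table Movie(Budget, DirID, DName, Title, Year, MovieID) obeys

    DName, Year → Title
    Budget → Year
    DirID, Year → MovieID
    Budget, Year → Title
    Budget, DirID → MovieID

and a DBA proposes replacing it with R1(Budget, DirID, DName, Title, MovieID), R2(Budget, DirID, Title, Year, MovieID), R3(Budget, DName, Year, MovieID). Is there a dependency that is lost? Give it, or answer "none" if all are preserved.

Check DName, Year → Title: no single fragment contains all of {DName, Title, Year}, and the restricted closure of {DName, Year} across the fragments never reaches {Title}.
Budget → Year is preserved.
DirID, Year → MovieID is preserved.
Budget, Year → Title is preserved.
Budget, DirID → MovieID is preserved.

DName, Year → Title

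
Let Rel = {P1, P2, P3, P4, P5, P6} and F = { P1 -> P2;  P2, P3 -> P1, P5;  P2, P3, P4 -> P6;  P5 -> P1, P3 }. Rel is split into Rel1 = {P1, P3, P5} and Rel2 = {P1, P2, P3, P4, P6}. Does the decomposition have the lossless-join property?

Yes

Common attributes: Rel1 ∩ Rel2 = {P1, P3}.
Closure of {P1, P3}: P1 → P2 applies, adding P2; P2, P3 → P1, P5 applies, adding P5. So (P1, P3)⁺ = {P1, P2, P3, P5}.
This closure contains every attribute of Rel1, so Rel1 ∩ Rel2 → Rel1. The join is lossless.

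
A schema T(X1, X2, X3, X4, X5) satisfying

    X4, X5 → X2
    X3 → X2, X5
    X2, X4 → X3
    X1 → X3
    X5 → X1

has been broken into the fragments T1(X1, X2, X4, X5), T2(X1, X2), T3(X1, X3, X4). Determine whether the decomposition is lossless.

Chase test. Columns are X1, X2, X3, X4, X5; row i has aⱼ where attribute j ∈ Ti, else bᵢⱼ.
Initial tableau (one row per fragment):
  row 1: a1 a2 b13 a4 a5
  row 2: a1 a2 b23 b24 b25
  row 3: a1 b32 a3 a4 b35
Rows 1 and 2 agree on X1; apply X1→X3 and equate their X3 entries.
Rows 1 and 3 agree on X1; apply X1→X3 and equate their X3 entries.
Rows 1 and 2 agree on X3; apply X3→X2, X5 and equate their X2, X5 entries.
Rows 1 and 3 agree on X3; apply X3→X2, X5 and equate their X2, X5 entries.
Row 1 is now all distinguished symbols — the join is lossless.

Yes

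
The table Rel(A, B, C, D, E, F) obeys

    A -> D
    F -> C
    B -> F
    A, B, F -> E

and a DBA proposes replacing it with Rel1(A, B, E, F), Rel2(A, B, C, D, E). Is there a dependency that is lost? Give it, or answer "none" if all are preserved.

F -> C

Check F → C: no single fragment contains all of {C, F}, and the restricted closure of {F} across the fragments never reaches {C}.
A → D is preserved.
B → F is preserved.
A, B, F → E is preserved.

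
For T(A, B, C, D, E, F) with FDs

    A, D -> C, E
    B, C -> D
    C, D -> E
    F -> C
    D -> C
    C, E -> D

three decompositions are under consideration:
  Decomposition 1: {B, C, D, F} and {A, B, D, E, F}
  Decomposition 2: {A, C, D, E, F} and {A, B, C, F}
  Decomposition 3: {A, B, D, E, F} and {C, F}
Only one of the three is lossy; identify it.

Decomposition 1: common = {B, D, F}, closure = {B, C, D, E, F} → lossless.
Decomposition 2: common = {A, C, F}, closure = {A, C, F} → lossy.
Decomposition 3: common = {F}, closure = {C, F} → lossless.

Decomposition 2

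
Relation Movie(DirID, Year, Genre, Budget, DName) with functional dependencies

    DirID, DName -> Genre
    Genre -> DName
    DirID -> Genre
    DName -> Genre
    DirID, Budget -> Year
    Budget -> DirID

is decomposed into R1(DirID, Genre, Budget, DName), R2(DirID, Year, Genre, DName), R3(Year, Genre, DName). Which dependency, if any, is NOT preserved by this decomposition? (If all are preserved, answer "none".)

Check DirID, Budget → Year: no single fragment contains all of {DirID, Year, Budget}, and the restricted closure of {DirID, Budget} across the fragments never reaches {Year}.
DirID, DName → Genre is preserved.
Genre → DName is preserved.
DirID → Genre is preserved.
DName → Genre is preserved.
Budget → DirID is preserved.

DirID, Budget -> Year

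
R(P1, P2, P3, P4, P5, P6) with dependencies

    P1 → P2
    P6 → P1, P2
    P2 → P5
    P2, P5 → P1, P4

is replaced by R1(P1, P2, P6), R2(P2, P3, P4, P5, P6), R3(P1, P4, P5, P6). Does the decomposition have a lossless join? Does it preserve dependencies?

Lossless test (chase): Rows 1 and 3 agree on P1; apply P1→P2 and equate their P2 entries. Rows 1 and 2 agree on P6; apply P6→P1, P2 and equate their P1, P2 entries. Rows 1 and 2 agree on P2; apply P2→P5 and equate their P5 entries. Rows 1 and 2 agree on P2, P5; apply P2, P5→P1, P4 and equate their P1, P4 entries. Row 2 is now all distinguished symbols — the join is lossless.
Dependency preservation: P2, P5 → P1, P4 is not contained in any single fragment, but the restricted closure of its left-hand side across the fragments still reaches the right-hand side; the remaining FDs each lie inside some fragment. All dependencies are preserved.

lossless and dependency-preserving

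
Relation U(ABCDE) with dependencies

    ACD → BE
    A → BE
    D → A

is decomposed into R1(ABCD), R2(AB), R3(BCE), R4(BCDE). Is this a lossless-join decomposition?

Yes

Chase test. Columns are ABCDE; row i has aⱼ where attribute j ∈ Ri, else bᵢⱼ.
Initial tableau (one row per fragment):
  row 1: a1 a2 a3 a4 b15
  row 2: a1 a2 b23 b24 b25
  row 3: b31 a2 a3 b34 a5
  row 4: b41 a2 a3 a4 a5
Rows 1 and 2 agree on A; apply A→BE and equate their BE entries.
Rows 1 and 4 agree on D; apply D→A and equate their A entries.
Rows 1 and 4 agree on ACD; apply ACD→BE and equate their BE entries.
Row 1 is now all distinguished symbols — the join is lossless.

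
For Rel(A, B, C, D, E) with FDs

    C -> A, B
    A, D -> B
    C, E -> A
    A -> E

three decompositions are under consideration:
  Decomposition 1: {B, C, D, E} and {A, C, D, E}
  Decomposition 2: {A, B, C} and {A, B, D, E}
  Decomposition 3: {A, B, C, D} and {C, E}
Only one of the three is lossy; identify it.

Decomposition 2

Decomposition 1: common = {C, D, E}, closure = {A, B, C, D, E} → lossless.
Decomposition 2: common = {A, B}, closure = {A, B, E} → lossy.
Decomposition 3: common = {C}, closure = {A, B, C, E} → lossless.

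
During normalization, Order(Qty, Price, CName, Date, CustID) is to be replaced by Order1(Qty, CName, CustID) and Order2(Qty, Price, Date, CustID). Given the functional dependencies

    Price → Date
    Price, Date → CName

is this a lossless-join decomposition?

Common attributes: Order1 ∩ Order2 = {Qty, CustID}.
No dependency enlarges {Qty, CustID}, so (Qty, CustID)⁺ = {Qty, CustID}.
The closure contains neither all of Order1 = {Qty, CName, CustID} nor all of Order2 = {Qty, Price, Date, CustID}, so the common attributes are not a superkey of either fragment. The join is lossy.

No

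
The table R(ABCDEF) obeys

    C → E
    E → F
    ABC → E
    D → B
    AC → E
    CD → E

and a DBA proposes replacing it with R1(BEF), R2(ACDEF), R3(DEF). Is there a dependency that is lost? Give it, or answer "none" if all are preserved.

D → B

Check D → B: no single fragment contains all of {BD}, and the restricted closure of {D} across the fragments never reaches {B}.
C → E is preserved.
E → F is preserved.
ABC → E is preserved.
AC → E is preserved.
CD → E is preserved.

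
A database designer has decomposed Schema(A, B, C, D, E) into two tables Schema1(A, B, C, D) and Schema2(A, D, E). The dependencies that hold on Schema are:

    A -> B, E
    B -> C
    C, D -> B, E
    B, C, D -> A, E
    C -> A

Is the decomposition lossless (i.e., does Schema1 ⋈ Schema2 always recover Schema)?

Common attributes: Schema1 ∩ Schema2 = {A, D}.
Closure of {A, D}: A → B, E applies, adding B, E; B → C applies, adding C. So (A, D)⁺ = {A, B, C, D, E}.
This closure contains every attribute of Schema1, so Schema1 ∩ Schema2 → Schema1. The join is lossless.

Yes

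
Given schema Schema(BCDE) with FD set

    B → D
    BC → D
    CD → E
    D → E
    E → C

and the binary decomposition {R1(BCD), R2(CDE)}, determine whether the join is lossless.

Common attributes: R1 ∩ R2 = {CD}.
Closure of {CD}: CD → E applies, adding E. So (CD)⁺ = {CDE}.
This closure contains every attribute of R2, so R1 ∩ R2 → R2. The join is lossless.

Yes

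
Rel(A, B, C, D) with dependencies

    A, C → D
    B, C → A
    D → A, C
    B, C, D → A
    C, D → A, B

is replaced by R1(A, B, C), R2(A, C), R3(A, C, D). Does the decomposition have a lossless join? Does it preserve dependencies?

lossless and dependency-preserving

Lossless test (chase): Rows 1 and 2 agree on A, C; apply A, C→D and equate their D entries. Rows 1 and 3 agree on A, C; apply A, C→D and equate their D entries. Rows 1 and 2 agree on C, D; apply C, D→A, B and equate their A, B entries. Rows 1 and 3 agree on C, D; apply C, D→A, B and equate their A, B entries. Row 1 is now all distinguished symbols — the join is lossless.
Dependency preservation: B, C, D → A; C, D → A, B are not contained in any single fragment, but the restricted closure of each left-hand side across the fragments still reaches the right-hand side; the remaining FDs each lie inside some fragment. All dependencies are preserved.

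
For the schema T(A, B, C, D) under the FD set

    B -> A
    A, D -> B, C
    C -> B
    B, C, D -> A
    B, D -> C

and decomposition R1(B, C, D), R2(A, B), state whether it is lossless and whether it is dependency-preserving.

lossless but not dependency-preserving

Lossless test: (B)⁺ = {A, B}, which contains all of one fragment — lossless.
Dependency preservation: the restricted closure of {A, D} across the fragments never reaches {B, C}, so A, D → B, C cannot be enforced without a join — not preserved.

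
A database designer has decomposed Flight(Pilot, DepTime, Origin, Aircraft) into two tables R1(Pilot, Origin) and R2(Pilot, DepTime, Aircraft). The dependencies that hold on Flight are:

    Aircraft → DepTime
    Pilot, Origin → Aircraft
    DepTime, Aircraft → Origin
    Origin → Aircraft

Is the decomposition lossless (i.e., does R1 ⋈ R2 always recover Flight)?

No

Common attributes: R1 ∩ R2 = {Pilot}.
No dependency enlarges {Pilot}, so (Pilot)⁺ = {Pilot}.
The closure contains neither all of R1 = {Pilot, Origin} nor all of R2 = {Pilot, DepTime, Aircraft}, so the common attributes are not a superkey of either fragment. The join is lossy.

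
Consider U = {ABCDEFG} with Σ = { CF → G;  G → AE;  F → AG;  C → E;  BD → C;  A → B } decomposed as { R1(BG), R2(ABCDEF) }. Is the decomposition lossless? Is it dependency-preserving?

lossy and not dependency-preserving

Lossless test: (B)⁺ = {B}, which is a superkey of neither fragment — lossy.
Dependency preservation: the restricted closure of {CF} across the fragments never reaches {G}, so CF → G cannot be enforced without a join — not preserved.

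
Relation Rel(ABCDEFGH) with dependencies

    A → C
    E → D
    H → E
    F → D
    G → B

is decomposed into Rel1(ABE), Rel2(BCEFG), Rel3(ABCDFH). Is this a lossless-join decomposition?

No

Chase test. Columns are ABCDEFGH; row i has aⱼ where attribute j ∈ Reli, else bᵢⱼ.
Initial tableau (one row per fragment):
  row 1: a1 a2 b13 b14 a5 b16 b17 b18
  row 2: b21 a2 a3 b24 a5 a6 a7 b28
  row 3: a1 a2 a3 a4 b35 a6 b37 a8
Rows 1 and 3 agree on A; apply A→C and equate their C entries.
Rows 1 and 2 agree on E; apply E→D and equate their D entries.
Rows 2 and 3 agree on F; apply F→D and equate their D entries.
No row becomes fully distinguished — the join is lossy.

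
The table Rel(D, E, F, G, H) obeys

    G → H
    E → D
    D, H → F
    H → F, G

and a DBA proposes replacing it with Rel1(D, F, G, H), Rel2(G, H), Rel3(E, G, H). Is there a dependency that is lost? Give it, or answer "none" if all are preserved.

E → D

Check E → D: no single fragment contains all of {D, E}, and the restricted closure of {E} across the fragments never reaches {D}.
G → H is preserved.
D, H → F is preserved.
H → F, G is preserved.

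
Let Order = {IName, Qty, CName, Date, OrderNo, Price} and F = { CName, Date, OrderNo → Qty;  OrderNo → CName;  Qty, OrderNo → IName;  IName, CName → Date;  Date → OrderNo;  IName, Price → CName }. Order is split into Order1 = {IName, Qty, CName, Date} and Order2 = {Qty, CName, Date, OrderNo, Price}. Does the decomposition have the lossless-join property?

Yes

Common attributes: Order1 ∩ Order2 = {Qty, CName, Date}.
Closure of {Qty, CName, Date}: Date → OrderNo applies, adding OrderNo; Qty, OrderNo → IName applies, adding IName. So (Qty, CName, Date)⁺ = {IName, Qty, CName, Date, OrderNo}.
This closure contains every attribute of Order1, so Order1 ∩ Order2 → Order1. The join is lossless.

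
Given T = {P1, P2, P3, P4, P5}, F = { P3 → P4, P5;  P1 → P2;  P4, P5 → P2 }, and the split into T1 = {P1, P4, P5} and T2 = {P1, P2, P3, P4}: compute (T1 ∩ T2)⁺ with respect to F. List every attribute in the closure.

T1 ∩ T2 = {P1, P4}.
P1 → P2 applies, adding P2
Closure: {P1, P2, P4}.

P1, P2, P4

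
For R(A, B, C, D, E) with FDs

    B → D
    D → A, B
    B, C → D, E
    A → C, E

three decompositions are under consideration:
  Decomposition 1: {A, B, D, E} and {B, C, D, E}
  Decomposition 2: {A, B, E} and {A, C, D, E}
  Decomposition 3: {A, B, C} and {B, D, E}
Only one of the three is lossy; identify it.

Decomposition 2

Decomposition 1: common = {B, D, E}, closure = {A, B, C, D, E} → lossless.
Decomposition 2: common = {A, E}, closure = {A, C, E} → lossy.
Decomposition 3: common = {B}, closure = {A, B, C, D, E} → lossless.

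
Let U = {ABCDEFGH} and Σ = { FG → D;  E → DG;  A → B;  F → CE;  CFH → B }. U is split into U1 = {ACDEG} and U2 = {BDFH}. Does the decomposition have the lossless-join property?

Common attributes: U1 ∩ U2 = {D}.
No dependency enlarges {D}, so (D)⁺ = {D}.
The closure contains neither all of U1 = {ACDEG} nor all of U2 = {BDFH}, so the common attributes are not a superkey of either fragment. The join is lossy.

No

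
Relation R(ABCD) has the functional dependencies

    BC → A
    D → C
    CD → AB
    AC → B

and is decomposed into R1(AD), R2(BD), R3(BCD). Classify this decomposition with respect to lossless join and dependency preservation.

lossless but not dependency-preserving

Lossless test (chase): Rows 1 and 2 agree on D; apply D→C and equate their C entries. Rows 1 and 3 agree on D; apply D→C and equate their C entries. Rows 1 and 2 agree on CD; apply CD→AB and equate their AB entries. Rows 1 and 3 agree on CD; apply CD→AB and equate their AB entries. Row 1 is now all distinguished symbols — the join is lossless.
Dependency preservation: the restricted closure of {BC} across the fragments never reaches {A}, so BC → A cannot be enforced without a join — not preserved.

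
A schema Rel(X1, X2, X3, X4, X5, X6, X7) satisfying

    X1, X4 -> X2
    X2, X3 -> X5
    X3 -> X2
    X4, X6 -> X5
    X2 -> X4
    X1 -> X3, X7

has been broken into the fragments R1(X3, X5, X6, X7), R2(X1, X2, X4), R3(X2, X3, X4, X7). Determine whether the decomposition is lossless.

Chase test. Columns are X1, X2, X3, X4, X5, X6, X7; row i has aⱼ where attribute j ∈ Ri, else bᵢⱼ.
Initial tableau (one row per fragment):
  row 1: b11 b12 a3 b14 a5 a6 a7
  row 2: a1 a2 b23 a4 b25 b26 b27
  row 3: b31 a2 a3 a4 b35 b36 a7
Rows 1 and 3 agree on X3; apply X3→X2 and equate their X2 entries.
Rows 1 and 2 agree on X2; apply X2→X4 and equate their X4 entries.
Rows 1 and 3 agree on X2, X3; apply X2, X3→X5 and equate their X5 entries.
No row becomes fully distinguished — the join is lossy.

No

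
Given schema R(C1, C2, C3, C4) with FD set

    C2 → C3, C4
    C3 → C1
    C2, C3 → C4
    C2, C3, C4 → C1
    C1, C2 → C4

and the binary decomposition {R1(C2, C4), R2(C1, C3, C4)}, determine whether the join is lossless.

No

Common attributes: R1 ∩ R2 = {C4}.
No dependency enlarges {C4}, so (C4)⁺ = {C4}.
The closure contains neither all of R1 = {C2, C4} nor all of R2 = {C1, C3, C4}, so the common attributes are not a superkey of either fragment. The join is lossy.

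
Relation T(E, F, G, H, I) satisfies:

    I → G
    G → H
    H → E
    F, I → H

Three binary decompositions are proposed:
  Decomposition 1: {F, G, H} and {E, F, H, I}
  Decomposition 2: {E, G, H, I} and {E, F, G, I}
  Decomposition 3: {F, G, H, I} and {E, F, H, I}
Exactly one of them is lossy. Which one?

Decomposition 1: common = {F, H}, closure = {E, F, H} → lossy.
Decomposition 2: common = {E, G, I}, closure = {E, G, H, I} → lossless.
Decomposition 3: common = {F, H, I}, closure = {E, F, G, H, I} → lossless.

Decomposition 1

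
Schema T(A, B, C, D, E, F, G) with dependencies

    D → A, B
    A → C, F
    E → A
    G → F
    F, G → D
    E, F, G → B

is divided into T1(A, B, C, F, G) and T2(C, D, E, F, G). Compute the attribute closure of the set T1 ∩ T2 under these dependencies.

T1 ∩ T2 = {C, F, G}.
F, G → D applies, adding D
D → A, B applies, adding A, B
Closure: {A, B, C, D, F, G}.

A, B, C, D, F, G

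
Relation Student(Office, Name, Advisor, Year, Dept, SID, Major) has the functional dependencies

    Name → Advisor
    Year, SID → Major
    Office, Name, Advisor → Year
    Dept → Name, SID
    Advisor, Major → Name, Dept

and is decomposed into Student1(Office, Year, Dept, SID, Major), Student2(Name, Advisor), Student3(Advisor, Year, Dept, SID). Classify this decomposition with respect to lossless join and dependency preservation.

lossy and not dependency-preserving

Lossless test (chase): Rows 1 and 3 agree on Year, SID; apply Year, SID→Major and equate their Major entries. Rows 1 and 3 agree on Dept; apply Dept→Name, SID and equate their Name, SID entries. Rows 1 and 3 agree on Name; apply Name→Advisor and equate their Advisor entries. No row becomes fully distinguished — the join is lossy.
Dependency preservation: the restricted closure of {Office, Name, Advisor} across the fragments never reaches {Year}, so Office, Name, Advisor → Year cannot be enforced without a join — not preserved.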